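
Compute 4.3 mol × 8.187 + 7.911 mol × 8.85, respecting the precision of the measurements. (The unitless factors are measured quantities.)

4.3 × 8.187 = 35.2041 → 35 mol (2 s.f., last digit at the 10^0 place).
7.911 × 8.85 = 70.01235 → 70.0 mol (3 s.f., last digit at the 10^-1 place).
Sum: 105.21645 mol; keep the coarser place, 10^0.
Result: 105 mol.

105 mol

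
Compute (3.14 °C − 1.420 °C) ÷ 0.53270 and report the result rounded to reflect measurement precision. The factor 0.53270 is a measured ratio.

3.14 °C − 1.420 °C = 1.720 °C; the difference is limited to 2 decimal places (3 s.f.).
Carrying full precision, 1.720 ÷ 0.53270 = 3.22883424066… °C; 0.53270 has 5 s.f., so the result keeps min(3, 5) = 3 s.f.
Rounded to 3 significant figures: 3.23 °C.

3.23 °C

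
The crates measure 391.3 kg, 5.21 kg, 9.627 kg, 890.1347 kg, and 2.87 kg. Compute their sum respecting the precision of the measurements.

391.3 kg + 5.21 kg + 9.627 kg + 890.1347 kg + 2.87 kg = 1299.1417 kg.
Addition/subtraction keeps the fewest decimal places: 391.3 → 1 decimal place, 5.21 → 2 decimal places, 9.627 → 3 decimal places, 890.1347 → 4 decimal places, 2.87 → 2 decimal places; limit is 1.
Rounded to 1 decimal place: 1299.1 kg.

1299.1 kg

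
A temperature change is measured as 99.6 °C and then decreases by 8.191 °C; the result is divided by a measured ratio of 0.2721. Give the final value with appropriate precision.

3.36 × 10² °C

99.6 °C − 8.191 °C = 91.409 °C; the difference is limited to 1 decimal place (3 s.f.).
Carrying full precision, 91.409 ÷ 0.2721 = 335.938993017… °C; 0.2721 has 4 s.f., so the result keeps min(3, 4) = 3 s.f.
Rounded to 3 significant figures: 3.36 × 10² °C.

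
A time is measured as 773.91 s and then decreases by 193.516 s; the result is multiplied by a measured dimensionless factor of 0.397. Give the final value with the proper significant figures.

2.30 × 10² s

773.91 s − 193.516 s = 580.394 s; the difference is limited to 2 decimal places (5 s.f.).
Carrying full precision, 580.394 × 0.397 = 230.416418 s; 0.397 has 3 s.f., so the result keeps min(5, 3) = 3 s.f.
Rounded to 3 significant figures: 2.30 × 10² s.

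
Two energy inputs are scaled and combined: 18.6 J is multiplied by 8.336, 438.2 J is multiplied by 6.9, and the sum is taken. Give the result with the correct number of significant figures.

18.6 × 8.336 = 155.0496 → 155 J (3 s.f., last digit at the 10^0 place).
438.2 × 6.9 = 3023.58 → 3.0 × 10³ J (2 s.f., last digit at the 10^2 place).
Sum: 3178.6296 J; keep the coarser place, 10^2.
Result: 3.2 × 10³ J.

3.2 × 10³ J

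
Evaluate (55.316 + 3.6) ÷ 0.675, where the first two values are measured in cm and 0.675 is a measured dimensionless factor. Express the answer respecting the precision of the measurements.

55.316 cm + 3.6 cm = 58.916 cm; the sum is limited to 1 decimal place (3 s.f.).
Carrying full precision, 58.916 ÷ 0.675 = 87.282962963… cm; 0.675 has 3 s.f., so the result keeps min(3, 3) = 3 s.f.
Rounded to 3 significant figures: 87.3 cm.

87.3 cm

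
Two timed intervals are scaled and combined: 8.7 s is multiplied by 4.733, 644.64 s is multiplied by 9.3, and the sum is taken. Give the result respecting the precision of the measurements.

8.7 × 4.733 = 41.1771 → 41 s (2 s.f., last digit at the 10^0 place).
644.64 × 9.3 = 5995.152 → 6.0 × 10³ s (2 s.f., last digit at the 10^2 place).
Sum: 6036.3291 s; keep the coarser place, 10^2.
Result: 6.0 × 10³ s.

6.0 × 10³ s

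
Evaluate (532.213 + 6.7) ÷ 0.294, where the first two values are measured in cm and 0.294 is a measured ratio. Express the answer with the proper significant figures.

532.213 cm + 6.7 cm = 538.913 cm; the sum is limited to 1 decimal place (4 s.f.).
Carrying full precision, 538.913 ÷ 0.294 = 1833.03741497… cm; 0.294 has 3 s.f., so the result keeps min(4, 3) = 3 s.f.
Rounded to 3 significant figures: 1.83 × 10³ cm.

1.83 × 10³ cm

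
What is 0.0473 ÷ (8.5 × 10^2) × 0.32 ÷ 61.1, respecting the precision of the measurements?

2.9 × 10^-7

0.0473 ÷ (8.5 × 10^2) × 0.32 ÷ 61.1 = 2.91441224608 × 10^-7…
Multiplication/division keeps the fewest significant figures: 0.0473 → 3 s.f., 8.5 × 10^2 → 2 s.f., 0.32 → 2 s.f., 61.1 → 3 s.f.; limit is 2.
Rounded to 2 significant figures: 2.9 × 10^-7.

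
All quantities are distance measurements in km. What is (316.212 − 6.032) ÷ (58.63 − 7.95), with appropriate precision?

316.212 − 6.032 = 310.180, limited to 3 d.p. → 6 s.f.; 58.63 − 7.95 = 50.68, limited to 2 d.p. → 4 s.f.
Carrying full precision, 310.180 ÷ 50.68 = 6.12036306235…; keep min(6, 4) = 4 s.f.
Rounded to 4 significant figures: 6.120.

6.120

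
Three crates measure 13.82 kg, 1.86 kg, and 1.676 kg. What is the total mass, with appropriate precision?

17.36 kg

13.82 kg + 1.86 kg + 1.676 kg = 17.356 kg.
Addition/subtraction keeps the fewest decimal places: 13.82 → 2 decimal places, 1.86 → 2 decimal places, 1.676 → 3 decimal places; limit is 2.
Rounded to 2 decimal places: 17.36 kg.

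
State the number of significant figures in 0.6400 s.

4

0.6400: leading zeros are not significant; trailing zeros after a decimal point are significant.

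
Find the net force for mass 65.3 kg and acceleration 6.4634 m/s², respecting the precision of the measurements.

422 N

net force = 65.3 kg × 6.4634 m/s² = 422.06002 N.
65.3 has 3 significant figures; 6.4634 has 5.
Division/multiplication keeps the fewest: 3 significant figures.
Rounded: 422 N.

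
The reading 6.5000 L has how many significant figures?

5

6.5000: trailing zeros after a decimal point are significant.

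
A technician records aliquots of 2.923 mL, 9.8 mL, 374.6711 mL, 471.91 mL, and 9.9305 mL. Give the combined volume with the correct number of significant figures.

2.923 mL + 9.8 mL + 374.6711 mL + 471.91 mL + 9.9305 mL = 869.2346 mL.
Addition/subtraction keeps the fewest decimal places: 2.923 → 3 decimal places, 9.8 → 1 decimal place, 374.6711 → 4 decimal places, 471.91 → 2 decimal places, 9.9305 → 4 decimal places; limit is 1.
Rounded to 1 decimal place: 8.692 × 10² mL.

8.692 × 10² mL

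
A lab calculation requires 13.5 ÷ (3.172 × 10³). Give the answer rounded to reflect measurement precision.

13.5 ÷ (3.172 × 10³) = 0.00425598991173…
Multiplication/division keeps the fewest significant figures: 13.5 → 3 s.f., 3.172 × 10³ → 4 s.f.; limit is 3.
Rounded to 3 significant figures: 0.00426.

0.00426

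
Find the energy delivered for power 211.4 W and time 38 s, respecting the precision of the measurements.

energy delivered = 211.4 W × 38 s = 8033.2 J.
211.4 has 4 significant figures; 38 has 2.
Division/multiplication keeps the fewest: 2 significant figures.
Rounded: 8.0 × 10^3 J.

8.0 × 10^3 J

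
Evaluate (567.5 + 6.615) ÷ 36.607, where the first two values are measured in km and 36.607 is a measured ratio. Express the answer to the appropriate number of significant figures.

15.68 km

567.5 km + 6.615 km = 574.115 km; the sum is limited to 1 decimal place (4 s.f.).
Carrying full precision, 574.115 ÷ 36.607 = 15.6832026662… km; 36.607 has 5 s.f., so the result keeps min(4, 5) = 4 s.f.
Rounded to 4 significant figures: 15.68 km.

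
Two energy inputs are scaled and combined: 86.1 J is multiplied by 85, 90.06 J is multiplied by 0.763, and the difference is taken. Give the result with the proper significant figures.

7.2 × 10^3 J

86.1 × 85 = 7318.5 → 7.3 × 10^3 J (2 s.f., last digit at the 10^2 place).
90.06 × 0.763 = 68.71578 → 68.7 J (3 s.f., last digit at the 10^-1 place).
Difference: 7249.78422 J; keep the coarser place, 10^2.
Result: 7.2 × 10^3 J.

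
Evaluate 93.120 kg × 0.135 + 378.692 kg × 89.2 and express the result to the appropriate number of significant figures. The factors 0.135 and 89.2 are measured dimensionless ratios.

3.38 × 10^4 kg

93.120 × 0.135 = 12.5712 → 12.6 kg (3 s.f., last digit at the 10^-1 place).
378.692 × 89.2 = 33779.3264 → 3.38 × 10^4 kg (3 s.f., last digit at the 10^2 place).
Sum: 33791.8976 kg; keep the coarser place, 10^2.
Result: 3.38 × 10^4 kg.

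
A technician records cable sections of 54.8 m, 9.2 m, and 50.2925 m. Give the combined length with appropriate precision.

114.3 m

54.8 m + 9.2 m + 50.2925 m = 114.2925 m.
Addition/subtraction keeps the fewest decimal places: 54.8 → 1 decimal place, 9.2 → 1 decimal place, 50.2925 → 4 decimal places; limit is 1.
Rounded to 1 decimal place: 114.3 m.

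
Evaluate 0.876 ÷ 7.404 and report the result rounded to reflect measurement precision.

0.876 ÷ 7.404 = 0.118314424635…
Multiplication/division keeps the fewest significant figures: 0.876 → 3 s.f., 7.404 → 4 s.f.; limit is 3.
Rounded to 3 significant figures: 0.118.

0.118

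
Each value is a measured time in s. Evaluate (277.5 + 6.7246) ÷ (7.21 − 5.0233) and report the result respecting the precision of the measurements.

277.5 + 6.7246 = 284.2246, limited to 1 d.p. → 4 s.f.; 7.21 − 5.0233 = 2.1867, limited to 2 d.p. → 3 s.f.
Carrying full precision, 284.2246 ÷ 2.1867 = 129.978780811…; keep min(4, 3) = 3 s.f.
Rounded to 3 significant figures: 130.

130.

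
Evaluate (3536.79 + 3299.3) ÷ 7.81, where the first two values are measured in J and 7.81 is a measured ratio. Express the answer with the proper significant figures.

3536.79 J + 3299.3 J = 6836.09 J; the sum is limited to 1 decimal place (5 s.f.).
Carrying full precision, 6836.09 ÷ 7.81 = 875.299615877… J; 7.81 has 3 s.f., so the result keeps min(5, 3) = 3 s.f.
Rounded to 3 significant figures: 875 J.

875 J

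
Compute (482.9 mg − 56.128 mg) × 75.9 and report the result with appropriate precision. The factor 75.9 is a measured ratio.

3.24 × 10⁴ mg

482.9 mg − 56.128 mg = 426.772 mg; the difference is limited to 1 decimal place (4 s.f.).
Carrying full precision, 426.772 × 75.9 = 32391.9948 mg; 75.9 has 3 s.f., so the result keeps min(4, 3) = 3 s.f.
Rounded to 3 significant figures: 3.24 × 10⁴ mg.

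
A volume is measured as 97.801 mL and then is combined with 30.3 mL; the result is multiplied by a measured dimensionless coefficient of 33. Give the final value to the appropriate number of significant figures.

4.2 × 10³ mL

97.801 mL + 30.3 mL = 128.101 mL; the sum is limited to 1 decimal place (4 s.f.).
Carrying full precision, 128.101 × 33 = 4227.333 mL; 33 has 2 s.f., so the result keeps min(4, 2) = 2 s.f.
Rounded to 2 significant figures: 4.2 × 10³ mL.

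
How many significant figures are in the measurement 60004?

60004: zeros between nonzero digits are significant.

5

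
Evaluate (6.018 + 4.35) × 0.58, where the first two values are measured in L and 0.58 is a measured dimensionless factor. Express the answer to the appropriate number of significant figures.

6.0 L

6.018 L + 4.35 L = 10.368 L; the sum is limited to 2 decimal places (4 s.f.).
Carrying full precision, 10.368 × 0.58 = 6.01344 L; 0.58 has 2 s.f., so the result keeps min(4, 2) = 2 s.f.
Rounded to 2 significant figures: 6.0 L.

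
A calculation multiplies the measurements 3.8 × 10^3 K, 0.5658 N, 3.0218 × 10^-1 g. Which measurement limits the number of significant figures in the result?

3.8 × 10^3 K

3.8 × 10^3 K → 2 s.f.; 0.5658 N → 4 s.f.; 3.0218 × 10^-1 g → 5 s.f.
The fewest is 2 significant figures, from 3.8 × 10^3 K.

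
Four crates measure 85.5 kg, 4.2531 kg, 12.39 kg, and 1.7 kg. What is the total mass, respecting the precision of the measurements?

103.8 kg

85.5 kg + 4.2531 kg + 12.39 kg + 1.7 kg = 103.8431 kg.
Addition/subtraction keeps the fewest decimal places: 85.5 → 1 decimal place, 4.2531 → 4 decimal places, 12.39 → 2 decimal places, 1.7 → 1 decimal place; limit is 1.
Rounded to 1 decimal place: 103.8 kg.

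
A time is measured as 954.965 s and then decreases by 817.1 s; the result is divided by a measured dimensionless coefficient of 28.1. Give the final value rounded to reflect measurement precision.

4.91 s

954.965 s − 817.1 s = 137.865 s; the difference is limited to 1 decimal place (4 s.f.).
Carrying full precision, 137.865 ÷ 28.1 = 4.90622775801… s; 28.1 has 3 s.f., so the result keeps min(4, 3) = 3 s.f.
Rounded to 3 significant figures: 4.91 s.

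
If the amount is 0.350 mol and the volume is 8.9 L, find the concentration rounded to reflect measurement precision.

3.9 × 10^-2 mol/L

concentration = 0.350 mol ÷ 8.9 L = 0.0393258426966… mol/L.
0.350 has 3 significant figures; 8.9 has 2.
Division/multiplication keeps the fewest: 2 significant figures.
Rounded: 3.9 × 10^-2 mol/L.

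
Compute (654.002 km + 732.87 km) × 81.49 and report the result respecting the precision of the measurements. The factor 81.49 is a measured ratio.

654.002 km + 732.87 km = 1386.872 km; the sum is limited to 2 decimal places (6 s.f.).
Carrying full precision, 1386.872 × 81.49 = 113016.19928 km; 81.49 has 4 s.f., so the result keeps min(6, 4) = 4 s.f.
Rounded to 4 significant figures: 1.130 × 10⁵ km.

1.130 × 10⁵ km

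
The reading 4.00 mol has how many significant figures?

4.00: trailing zeros after a decimal point are significant.

3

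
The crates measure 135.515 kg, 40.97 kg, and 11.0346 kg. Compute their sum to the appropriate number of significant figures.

187.52 kg

135.515 kg + 40.97 kg + 11.0346 kg = 187.5196 kg.
Addition/subtraction keeps the fewest decimal places: 135.515 → 3 decimal places, 40.97 → 2 decimal places, 11.0346 → 4 decimal places; limit is 2.
Rounded to 2 decimal places: 187.52 kg.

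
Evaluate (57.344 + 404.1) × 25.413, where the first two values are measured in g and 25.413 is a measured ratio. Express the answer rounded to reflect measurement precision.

57.344 g + 404.1 g = 461.444 g; the sum is limited to 1 decimal place (4 s.f.).
Carrying full precision, 461.444 × 25.413 = 11726.676372 g; 25.413 has 5 s.f., so the result keeps min(4, 5) = 4 s.f.
Rounded to 4 significant figures: 1.173 × 10^4 g.

1.173 × 10^4 g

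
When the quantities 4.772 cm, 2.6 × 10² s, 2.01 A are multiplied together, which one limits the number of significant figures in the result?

4.772 cm → 4 s.f.; 2.6 × 10² s → 2 s.f.; 2.01 A → 3 s.f.
The fewest is 2 significant figures, from 2.6 × 10² s.

2.6 × 10² s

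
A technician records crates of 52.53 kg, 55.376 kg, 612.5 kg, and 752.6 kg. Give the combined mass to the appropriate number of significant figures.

52.53 kg + 55.376 kg + 612.5 kg + 752.6 kg = 1473.006 kg.
Addition/subtraction keeps the fewest decimal places: 52.53 → 2 decimal places, 55.376 → 3 decimal places, 612.5 → 1 decimal place, 752.6 → 1 decimal place; limit is 1.
Rounded to 1 decimal place: 1473.0 kg.

1473.0 kg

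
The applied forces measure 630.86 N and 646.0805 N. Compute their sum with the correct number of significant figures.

630.86 N + 646.0805 N = 1276.9405 N.
Addition/subtraction keeps the fewest decimal places: 630.86 → 2 decimal places, 646.0805 → 4 decimal places; limit is 2.
Rounded to 2 decimal places: 1276.94 N.

1276.94 N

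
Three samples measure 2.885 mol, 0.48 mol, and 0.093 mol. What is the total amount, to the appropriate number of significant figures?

2.885 mol + 0.48 mol + 0.093 mol = 3.458 mol.
Addition/subtraction keeps the fewest decimal places: 2.885 → 3 decimal places, 0.48 → 2 decimal places, 0.093 → 3 decimal places; limit is 2.
Rounded to 2 decimal places: 3.46 mol.

3.46 mol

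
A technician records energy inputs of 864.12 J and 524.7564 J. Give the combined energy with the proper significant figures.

864.12 J + 524.7564 J = 1388.8764 J.
Addition/subtraction keeps the fewest decimal places: 864.12 → 2 decimal places, 524.7564 → 4 decimal places; limit is 2.
Rounded to 2 decimal places: 1388.88 J.

1388.88 J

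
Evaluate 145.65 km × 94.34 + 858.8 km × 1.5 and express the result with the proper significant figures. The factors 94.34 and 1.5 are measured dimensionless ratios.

1.50 × 10⁴ km

145.65 × 94.34 = 13740.621 → 1.374 × 10⁴ km (4 s.f., last digit at the 10^1 place).
858.8 × 1.5 = 1288.2 → 1.3 × 10³ km (2 s.f., last digit at the 10^2 place).
Sum: 15028.821 km; keep the coarser place, 10^2.
Result: 1.50 × 10⁴ km.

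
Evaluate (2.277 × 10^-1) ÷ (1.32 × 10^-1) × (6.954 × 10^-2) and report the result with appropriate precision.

0.120

(2.277 × 10^-1) ÷ (1.32 × 10^-1) × (6.954 × 10^-2) = 0.1199565
Multiplication/division keeps the fewest significant figures: 2.277 × 10^-1 → 4 s.f., 1.32 × 10^-1 → 3 s.f., 6.954 × 10^-2 → 4 s.f.; limit is 3.
Rounded to 3 significant figures: 0.120.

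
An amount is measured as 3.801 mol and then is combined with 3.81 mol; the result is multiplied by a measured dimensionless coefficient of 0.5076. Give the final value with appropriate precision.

3.801 mol + 3.81 mol = 7.611 mol; the sum is limited to 2 decimal places (3 s.f.).
Carrying full precision, 7.611 × 0.5076 = 3.8633436 mol; 0.5076 has 4 s.f., so the result keeps min(3, 4) = 3 s.f.
Rounded to 3 significant figures: 3.86 mol.

3.86 mol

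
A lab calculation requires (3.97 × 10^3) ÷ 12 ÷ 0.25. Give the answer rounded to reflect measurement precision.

(3.97 × 10^3) ÷ 12 ÷ 0.25 = 1323.33333333…
Multiplication/division keeps the fewest significant figures: 3.97 × 10^3 → 3 s.f., 12 → 2 s.f., 0.25 → 2 s.f.; limit is 2.
Rounded to 2 significant figures: 1.3 × 10^3.

1.3 × 10^3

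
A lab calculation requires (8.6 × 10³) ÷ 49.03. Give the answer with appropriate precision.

1.8 × 10²

(8.6 × 10³) ÷ 49.03 = 175.402814603…
Multiplication/division keeps the fewest significant figures: 8.6 × 10³ → 2 s.f., 49.03 → 4 s.f.; limit is 2.
Rounded to 2 significant figures: 1.8 × 10².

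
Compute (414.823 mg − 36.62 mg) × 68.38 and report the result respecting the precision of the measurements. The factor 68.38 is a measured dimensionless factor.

2.586 × 10^4 mg

414.823 mg − 36.62 mg = 378.203 mg; the difference is limited to 2 decimal places (5 s.f.).
Carrying full precision, 378.203 × 68.38 = 25861.52114 mg; 68.38 has 4 s.f., so the result keeps min(5, 4) = 4 s.f.
Rounded to 4 significant figures: 2.586 × 10^4 mg.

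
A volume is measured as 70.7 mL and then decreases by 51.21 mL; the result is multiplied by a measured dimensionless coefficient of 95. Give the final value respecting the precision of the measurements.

1.9 × 10^3 mL

70.7 mL − 51.21 mL = 19.49 mL; the difference is limited to 1 decimal place (3 s.f.).
Carrying full precision, 19.49 × 95 = 1851.55 mL; 95 has 2 s.f., so the result keeps min(3, 2) = 2 s.f.
Rounded to 2 significant figures: 1.9 × 10^3 mL.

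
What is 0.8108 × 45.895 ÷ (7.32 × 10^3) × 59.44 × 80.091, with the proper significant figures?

0.8108 × 45.895 ÷ (7.32 × 10^3) × 59.44 × 80.091 = 24.2008461138…
Multiplication/division keeps the fewest significant figures: 0.8108 → 4 s.f., 45.895 → 5 s.f., 7.32 × 10^3 → 3 s.f., 59.44 → 4 s.f., 80.091 → 5 s.f.; limit is 3.
Rounded to 3 significant figures: 24.2.

24.2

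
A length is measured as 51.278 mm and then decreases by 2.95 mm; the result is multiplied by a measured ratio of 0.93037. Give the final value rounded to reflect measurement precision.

51.278 mm − 2.95 mm = 48.328 mm; the difference is limited to 2 decimal places (4 s.f.).
Carrying full precision, 48.328 × 0.93037 = 44.96292136 mm; 0.93037 has 5 s.f., so the result keeps min(4, 5) = 4 s.f.
Rounded to 4 significant figures: 44.96 mm.

44.96 mm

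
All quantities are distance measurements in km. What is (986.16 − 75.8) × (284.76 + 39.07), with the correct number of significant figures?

2.948 × 10⁵ km²

986.16 − 75.8 = 910.36, limited to 1 d.p. → 4 s.f.; 284.76 + 39.07 = 323.83, limited to 2 d.p. → 5 s.f.
Carrying full precision, 910.36 × 323.83 = 294801.8788; keep min(4, 5) = 4 s.f.
Rounded to 4 significant figures: 2.948 × 10⁵ km².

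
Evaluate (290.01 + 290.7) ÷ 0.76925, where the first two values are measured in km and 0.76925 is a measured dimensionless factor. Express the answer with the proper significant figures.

290.01 km + 290.7 km = 580.71 km; the sum is limited to 1 decimal place (4 s.f.).
Carrying full precision, 580.71 ÷ 0.76925 = 754.904127397… km; 0.76925 has 5 s.f., so the result keeps min(4, 5) = 4 s.f.
Rounded to 4 significant figures: 754.9 km.

754.9 km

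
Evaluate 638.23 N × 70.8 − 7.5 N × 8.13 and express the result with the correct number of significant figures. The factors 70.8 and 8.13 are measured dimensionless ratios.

638.23 × 70.8 = 45186.684 → 4.52 × 10^4 N (3 s.f., last digit at the 10^2 place).
7.5 × 8.13 = 60.975 → 61 N (2 s.f., last digit at the 10^0 place).
Difference: 45125.709 N; keep the coarser place, 10^2.
Result: 4.51 × 10^4 N.

4.51 × 10^4 N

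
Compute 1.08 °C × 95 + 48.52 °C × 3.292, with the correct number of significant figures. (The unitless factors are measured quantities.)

1.08 × 95 = 102.6 → 1.0 × 10² °C (2 s.f., last digit at the 10^1 place).
48.52 × 3.292 = 159.72784 → 1.597 × 10² °C (4 s.f., last digit at the 10^-1 place).
Sum: 262.32784 °C; keep the coarser place, 10^1.
Result: 2.6 × 10² °C.

2.6 × 10² °C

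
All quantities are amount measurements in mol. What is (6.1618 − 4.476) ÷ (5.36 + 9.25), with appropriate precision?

0.1154

6.1618 − 4.476 = 1.6858, limited to 3 d.p. → 4 s.f.; 5.36 + 9.25 = 14.61, limited to 2 d.p. → 4 s.f.
Carrying full precision, 1.6858 ÷ 14.61 = 0.115386721424…; keep min(4, 4) = 4 s.f.
Rounded to 4 significant figures: 0.1154.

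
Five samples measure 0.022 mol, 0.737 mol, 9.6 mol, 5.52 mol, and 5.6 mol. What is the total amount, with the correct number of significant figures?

21.5 mol

0.022 mol + 0.737 mol + 9.6 mol + 5.52 mol + 5.6 mol = 21.479 mol.
Addition/subtraction keeps the fewest decimal places: 0.022 → 3 decimal places, 0.737 → 3 decimal places, 9.6 → 1 decimal place, 5.52 → 2 decimal places, 5.6 → 1 decimal place; limit is 1.
Rounded to 1 decimal place: 21.5 mol.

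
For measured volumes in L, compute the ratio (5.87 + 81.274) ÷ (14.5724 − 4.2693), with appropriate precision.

8.458

5.87 + 81.274 = 87.144, limited to 2 d.p. → 4 s.f.; 14.5724 − 4.2693 = 10.3031, limited to 4 d.p. → 6 s.f.
Carrying full precision, 87.144 ÷ 10.3031 = 8.45803690152…; keep min(4, 6) = 4 s.f.
Rounded to 4 significant figures: 8.458.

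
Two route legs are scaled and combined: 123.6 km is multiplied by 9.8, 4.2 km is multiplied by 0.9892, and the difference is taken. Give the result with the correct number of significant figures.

123.6 × 9.8 = 1211.28 → 1.2 × 10³ km (2 s.f., last digit at the 10^2 place).
4.2 × 0.9892 = 4.15464 → 4.2 km (2 s.f., last digit at the 10^-1 place).
Difference: 1207.12536 km; keep the coarser place, 10^2.
Result: 1.2 × 10³ km.

1.2 × 10³ km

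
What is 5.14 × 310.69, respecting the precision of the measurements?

1.60 × 10^3

5.14 × 310.69 = 1596.9466
Multiplication/division keeps the fewest significant figures: 5.14 → 3 s.f., 310.69 → 5 s.f.; limit is 3.
Rounded to 3 significant figures: 1.60 × 10^3.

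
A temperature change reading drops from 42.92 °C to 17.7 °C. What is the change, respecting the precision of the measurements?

25.2 °C

42.92 °C − 17.7 °C = 25.22 °C.
Addition/subtraction keeps the fewest decimal places: 42.92 → 2 decimal places, 17.7 → 1 decimal place; limit is 1.
Rounded to 1 decimal place: 25.2 °C.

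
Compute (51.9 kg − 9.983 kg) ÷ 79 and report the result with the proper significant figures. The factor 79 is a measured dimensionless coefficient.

51.9 kg − 9.983 kg = 41.917 kg; the difference is limited to 1 decimal place (3 s.f.).
Carrying full precision, 41.917 ÷ 79 = 0.530594936709… kg; 79 has 2 s.f., so the result keeps min(3, 2) = 2 s.f.
Rounded to 2 significant figures: 0.53 kg.

0.53 kg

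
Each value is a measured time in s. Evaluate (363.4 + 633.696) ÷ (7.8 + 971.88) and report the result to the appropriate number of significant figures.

1.018

363.4 + 633.696 = 997.096, limited to 1 d.p. → 4 s.f.; 7.8 + 971.88 = 979.68, limited to 1 d.p. → 4 s.f.
Carrying full precision, 997.096 ÷ 979.68 = 1.01777723338…; keep min(4, 4) = 4 s.f.
Rounded to 4 significant figures: 1.018.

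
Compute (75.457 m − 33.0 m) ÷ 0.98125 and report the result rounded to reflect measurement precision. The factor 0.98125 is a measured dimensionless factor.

43.3 m

75.457 m − 33.0 m = 42.457 m; the difference is limited to 1 decimal place (3 s.f.).
Carrying full precision, 42.457 ÷ 0.98125 = 43.2682802548… m; 0.98125 has 5 s.f., so the result keeps min(3, 5) = 3 s.f.
Rounded to 3 significant figures: 43.3 m.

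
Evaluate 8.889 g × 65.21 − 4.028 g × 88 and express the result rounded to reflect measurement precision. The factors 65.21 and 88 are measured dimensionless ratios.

8.889 × 65.21 = 579.65169 → 579.7 g (4 s.f., last digit at the 10^-1 place).
4.028 × 88 = 354.464 → 3.5 × 10^2 g (2 s.f., last digit at the 10^1 place).
Difference: 225.18769 g; keep the coarser place, 10^1.
Result: 2.3 × 10^2 g.

2.3 × 10^2 g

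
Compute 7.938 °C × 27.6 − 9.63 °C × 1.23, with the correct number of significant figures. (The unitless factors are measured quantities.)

7.938 × 27.6 = 219.0888 → 219 °C (3 s.f., last digit at the 10^0 place).
9.63 × 1.23 = 11.8449 → 11.8 °C (3 s.f., last digit at the 10^-1 place).
Difference: 207.2439 °C; keep the coarser place, 10^0.
Result: 207 °C.

207 °C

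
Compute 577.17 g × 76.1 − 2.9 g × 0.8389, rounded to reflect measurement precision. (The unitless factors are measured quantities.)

4.39 × 10^4 g

577.17 × 76.1 = 43922.637 → 4.39 × 10^4 g (3 s.f., last digit at the 10^2 place).
2.9 × 0.8389 = 2.43281 → 2.4 g (2 s.f., last digit at the 10^-1 place).
Difference: 43920.20419 g; keep the coarser place, 10^2.
Result: 4.39 × 10^4 g.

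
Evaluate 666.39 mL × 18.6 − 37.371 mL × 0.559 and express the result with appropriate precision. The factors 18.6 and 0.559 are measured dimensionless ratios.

1.24 × 10⁴ mL

666.39 × 18.6 = 12394.854 → 1.24 × 10⁴ mL (3 s.f., last digit at the 10^2 place).
37.371 × 0.559 = 20.890389 → 20.9 mL (3 s.f., last digit at the 10^-1 place).
Difference: 12373.963611 mL; keep the coarser place, 10^2.
Result: 1.24 × 10⁴ mL.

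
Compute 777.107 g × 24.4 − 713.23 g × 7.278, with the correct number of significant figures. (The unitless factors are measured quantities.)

777.107 × 24.4 = 18961.4108 → 1.90 × 10^4 g (3 s.f., last digit at the 10^2 place).
713.23 × 7.278 = 5190.88794 → 5191 g (4 s.f., last digit at the 10^0 place).
Difference: 13770.52286 g; keep the coarser place, 10^2.
Result: 1.38 × 10^4 g.

1.38 × 10^4 g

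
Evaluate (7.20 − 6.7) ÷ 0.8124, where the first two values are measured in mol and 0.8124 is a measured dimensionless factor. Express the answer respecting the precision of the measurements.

7.20 mol − 6.7 mol = 0.50 mol; the difference is limited to 1 decimal place (1 s.f.).
Carrying full precision, 0.50 ÷ 0.8124 = 0.615460364353… mol; 0.8124 has 4 s.f., so the result keeps min(1, 4) = 1 s.f.
Rounded to 1 significant figure: 0.6 mol.

0.6 mol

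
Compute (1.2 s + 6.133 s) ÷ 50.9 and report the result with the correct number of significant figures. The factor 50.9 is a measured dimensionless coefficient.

1.2 s + 6.133 s = 7.333 s; the sum is limited to 1 decimal place (2 s.f.).
Carrying full precision, 7.333 ÷ 50.9 = 0.144066797642… s; 50.9 has 3 s.f., so the result keeps min(2, 3) = 2 s.f.
Rounded to 2 significant figures: 0.14 s.

0.14 s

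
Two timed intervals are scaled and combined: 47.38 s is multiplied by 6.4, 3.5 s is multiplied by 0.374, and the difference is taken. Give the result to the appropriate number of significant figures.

47.38 × 6.4 = 303.232 → 3.0 × 10² s (2 s.f., last digit at the 10^1 place).
3.5 × 0.374 = 1.309 → 1.3 s (2 s.f., last digit at the 10^-1 place).
Difference: 301.923 s; keep the coarser place, 10^1.
Result: 3.0 × 10² s.

3.0 × 10² s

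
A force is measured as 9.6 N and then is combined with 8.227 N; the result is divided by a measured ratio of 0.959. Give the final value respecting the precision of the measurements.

9.6 N + 8.227 N = 17.827 N; the sum is limited to 1 decimal place (3 s.f.).
Carrying full precision, 17.827 ÷ 0.959 = 18.5891553702… N; 0.959 has 3 s.f., so the result keeps min(3, 3) = 3 s.f.
Rounded to 3 significant figures: 18.6 N.

18.6 N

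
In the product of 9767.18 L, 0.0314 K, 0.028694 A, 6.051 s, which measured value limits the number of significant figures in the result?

0.0314 K

9767.18 L → 6 s.f.; 0.0314 K → 3 s.f.; 0.028694 A → 5 s.f.; 6.051 s → 4 s.f.
The fewest is 3 significant figures, from 0.0314 K.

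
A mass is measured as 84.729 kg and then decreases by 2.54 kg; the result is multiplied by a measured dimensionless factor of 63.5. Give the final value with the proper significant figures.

84.729 kg − 2.54 kg = 82.189 kg; the difference is limited to 2 decimal places (4 s.f.).
Carrying full precision, 82.189 × 63.5 = 5219.0015 kg; 63.5 has 3 s.f., so the result keeps min(4, 3) = 3 s.f.
Rounded to 3 significant figures: 5.22 × 10^3 kg.

5.22 × 10^3 kg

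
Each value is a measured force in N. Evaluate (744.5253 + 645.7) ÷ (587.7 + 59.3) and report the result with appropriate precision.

744.5253 + 645.7 = 1390.2253, limited to 1 d.p. → 5 s.f.; 587.7 + 59.3 = 647.0, limited to 1 d.p. → 4 s.f.
Carrying full precision, 1390.2253 ÷ 647.0 = 2.14872534776…; keep min(5, 4) = 4 s.f.
Rounded to 4 significant figures: 2.149.

2.149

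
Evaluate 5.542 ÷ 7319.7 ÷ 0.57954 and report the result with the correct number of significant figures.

5.542 ÷ 7319.7 ÷ 0.57954 = 0.00130644106577…
Multiplication/division keeps the fewest significant figures: 5.542 → 4 s.f., 7319.7 → 5 s.f., 0.57954 → 5 s.f.; limit is 4.
Rounded to 4 significant figures: 1.306 × 10⁻³.

1.306 × 10⁻³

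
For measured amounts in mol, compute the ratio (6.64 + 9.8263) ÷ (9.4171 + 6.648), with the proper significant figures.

6.64 + 9.8263 = 16.4663, limited to 2 d.p. → 4 s.f.; 9.4171 + 6.648 = 16.0651, limited to 3 d.p. → 5 s.f.
Carrying full precision, 16.4663 ÷ 16.0651 = 1.02497338952…; keep min(4, 5) = 4 s.f.
Rounded to 4 significant figures: 1.025.

1.025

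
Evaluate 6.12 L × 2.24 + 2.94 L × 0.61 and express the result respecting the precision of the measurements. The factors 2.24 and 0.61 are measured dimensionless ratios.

15.5 L

6.12 × 2.24 = 13.7088 → 13.7 L (3 s.f., last digit at the 10^-1 place).
2.94 × 0.61 = 1.7934 → 1.8 L (2 s.f., last digit at the 10^-1 place).
Sum: 15.5022 L; keep the coarser place, 10^-1.
Result: 15.5 L.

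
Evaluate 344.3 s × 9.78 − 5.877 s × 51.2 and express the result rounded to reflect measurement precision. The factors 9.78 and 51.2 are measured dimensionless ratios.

344.3 × 9.78 = 3367.254 → 3.37 × 10^3 s (3 s.f., last digit at the 10^1 place).
5.877 × 51.2 = 300.9024 → 301 s (3 s.f., last digit at the 10^0 place).
Difference: 3066.3516 s; keep the coarser place, 10^1.
Result: 3.07 × 10^3 s.

3.07 × 10^3 s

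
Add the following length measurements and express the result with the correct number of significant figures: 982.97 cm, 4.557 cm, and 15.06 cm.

1002.59 cm

982.97 cm + 4.557 cm + 15.06 cm = 1002.587 cm.
Addition/subtraction keeps the fewest decimal places: 982.97 → 2 decimal places, 4.557 → 3 decimal places, 15.06 → 2 decimal places; limit is 2.
Rounded to 2 decimal places: 1002.59 cm.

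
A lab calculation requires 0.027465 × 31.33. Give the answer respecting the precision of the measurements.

0.027465 × 31.33 = 0.86047845
Multiplication/division keeps the fewest significant figures: 0.027465 → 5 s.f., 31.33 → 4 s.f.; limit is 4.
Rounded to 4 significant figures: 0.8605.

0.8605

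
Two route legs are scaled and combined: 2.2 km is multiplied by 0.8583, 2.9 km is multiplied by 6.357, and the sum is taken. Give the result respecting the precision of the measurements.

20. km

2.2 × 0.8583 = 1.88826 → 1.9 km (2 s.f., last digit at the 10^-1 place).
2.9 × 6.357 = 18.4353 → 18 km (2 s.f., last digit at the 10^0 place).
Sum: 20.32356 km; keep the coarser place, 10^0.
Result: 20. km.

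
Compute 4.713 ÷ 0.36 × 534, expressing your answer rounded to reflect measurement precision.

4.713 ÷ 0.36 × 534 = 6990.95…
Multiplication/division keeps the fewest significant figures: 4.713 → 4 s.f., 0.36 → 2 s.f., 534 → 3 s.f.; limit is 2.
Rounded to 2 significant figures: 7.0 × 10³.

7.0 × 10³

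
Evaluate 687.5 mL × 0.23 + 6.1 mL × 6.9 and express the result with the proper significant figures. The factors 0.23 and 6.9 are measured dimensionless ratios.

2.0 × 10² mL

687.5 × 0.23 = 158.125 → 1.6 × 10² mL (2 s.f., last digit at the 10^1 place).
6.1 × 6.9 = 42.09 → 42 mL (2 s.f., last digit at the 10^0 place).
Sum: 200.215 mL; keep the coarser place, 10^1.
Result: 2.0 × 10² mL.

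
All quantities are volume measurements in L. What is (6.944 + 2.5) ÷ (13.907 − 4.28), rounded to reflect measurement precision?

6.944 + 2.5 = 9.444, limited to 1 d.p. → 2 s.f.; 13.907 − 4.28 = 9.627, limited to 2 d.p. → 3 s.f.
Carrying full precision, 9.444 ÷ 9.627 = 0.980990962917…; keep min(2, 3) = 2 s.f.
Rounded to 2 significant figures: 0.98.

0.98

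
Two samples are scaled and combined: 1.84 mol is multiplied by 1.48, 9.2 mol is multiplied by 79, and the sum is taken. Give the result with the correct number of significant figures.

1.84 × 1.48 = 2.7232 → 2.72 mol (3 s.f., last digit at the 10^-2 place).
9.2 × 79 = 726.8 → 7.3 × 10^2 mol (2 s.f., last digit at the 10^1 place).
Sum: 729.5232 mol; keep the coarser place, 10^1.
Result: 7.3 × 10^2 mol.

7.3 × 10^2 mol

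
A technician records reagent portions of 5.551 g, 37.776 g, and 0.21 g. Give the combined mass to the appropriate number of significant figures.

43.54 g

5.551 g + 37.776 g + 0.21 g = 43.537 g.
Addition/subtraction keeps the fewest decimal places: 5.551 → 3 decimal places, 37.776 → 3 decimal places, 0.21 → 2 decimal places; limit is 2.
Rounded to 2 decimal places: 43.54 g.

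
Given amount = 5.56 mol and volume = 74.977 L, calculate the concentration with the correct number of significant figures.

concentration = 5.56 mol ÷ 74.977 L = 0.0741560745295… mol/L.
5.56 has 3 significant figures; 74.977 has 5.
Division/multiplication keeps the fewest: 3 significant figures.
Rounded: 7.42 × 10^-2 mol/L.

7.42 × 10^-2 mol/L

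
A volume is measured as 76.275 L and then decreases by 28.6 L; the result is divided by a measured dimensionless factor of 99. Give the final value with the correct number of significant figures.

76.275 L − 28.6 L = 47.675 L; the difference is limited to 1 decimal place (3 s.f.).
Carrying full precision, 47.675 ÷ 99 = 0.481565656566… L; 99 has 2 s.f., so the result keeps min(3, 2) = 2 s.f.
Rounded to 2 significant figures: 0.48 L.

0.48 L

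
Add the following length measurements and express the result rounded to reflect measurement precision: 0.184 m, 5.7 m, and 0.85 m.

0.184 m + 5.7 m + 0.85 m = 6.734 m.
Addition/subtraction keeps the fewest decimal places: 0.184 → 3 decimal places, 5.7 → 1 decimal place, 0.85 → 2 decimal places; limit is 1.
Rounded to 1 decimal place: 6.7 m.

6.7 m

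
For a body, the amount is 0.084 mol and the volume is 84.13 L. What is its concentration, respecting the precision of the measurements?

0.0010 mol/L

concentration = 0.084 mol ÷ 84.13 L = 0.000998454772376… mol/L.
0.084 has 2 significant figures; 84.13 has 4.
Division/multiplication keeps the fewest: 2 significant figures.
Rounded: 0.0010 mol/L.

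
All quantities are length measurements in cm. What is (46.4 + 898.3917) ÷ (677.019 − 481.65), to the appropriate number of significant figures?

46.4 + 898.3917 = 944.7917, limited to 1 d.p. → 4 s.f.; 677.019 − 481.65 = 195.369, limited to 2 d.p. → 5 s.f.
Carrying full precision, 944.7917 ÷ 195.369 = 4.83593456485…; keep min(4, 5) = 4 s.f.
Rounded to 4 significant figures: 4.836.

4.836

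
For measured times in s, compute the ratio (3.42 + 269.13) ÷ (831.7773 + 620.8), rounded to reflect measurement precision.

3.42 + 269.13 = 272.55, limited to 2 d.p. → 5 s.f.; 831.7773 + 620.8 = 1452.5773, limited to 1 d.p. → 5 s.f.
Carrying full precision, 272.55 ÷ 1452.5773 = 0.187632011047…; keep min(5, 5) = 5 s.f.
Rounded to 5 significant figures: 0.18763.

0.18763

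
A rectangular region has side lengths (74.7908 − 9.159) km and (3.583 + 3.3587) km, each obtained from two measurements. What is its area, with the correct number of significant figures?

4.556 × 10^2 km²

74.7908 − 9.159 = 65.6318, limited to 3 d.p. → 5 s.f.; 3.583 + 3.3587 = 6.9417, limited to 3 d.p. → 4 s.f.
Carrying full precision, 65.6318 × 6.9417 = 455.59626606; keep min(5, 4) = 4 s.f.
Rounded to 4 significant figures: 4.556 × 10^2 km².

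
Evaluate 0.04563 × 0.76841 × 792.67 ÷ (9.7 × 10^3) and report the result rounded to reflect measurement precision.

0.04563 × 0.76841 × 792.67 ÷ (9.7 × 10^3) = 0.00286526084134…
Multiplication/division keeps the fewest significant figures: 0.04563 → 4 s.f., 0.76841 → 5 s.f., 792.67 → 5 s.f., 9.7 × 10^3 → 2 s.f.; limit is 2.
Rounded to 2 significant figures: 0.0029.

0.0029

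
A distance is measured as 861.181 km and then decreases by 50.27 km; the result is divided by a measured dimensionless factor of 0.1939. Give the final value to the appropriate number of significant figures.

4.182 × 10^3 km

861.181 km − 50.27 km = 810.911 km; the difference is limited to 2 decimal places (5 s.f.).
Carrying full precision, 810.911 ÷ 0.1939 = 4182.10933471… km; 0.1939 has 4 s.f., so the result keeps min(5, 4) = 4 s.f.
Rounded to 4 significant figures: 4.182 × 10^3 km.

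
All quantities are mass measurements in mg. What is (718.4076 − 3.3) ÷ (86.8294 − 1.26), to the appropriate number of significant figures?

8.357

718.4076 − 3.3 = 715.1076, limited to 1 d.p. → 4 s.f.; 86.8294 − 1.26 = 85.5694, limited to 2 d.p. → 4 s.f.
Carrying full precision, 715.1076 ÷ 85.5694 = 8.35704819714…; keep min(4, 4) = 4 s.f.
Rounded to 4 significant figures: 8.357.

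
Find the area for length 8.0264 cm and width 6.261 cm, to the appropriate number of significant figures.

50.25 cm²

area = 8.0264 cm × 6.261 cm = 50.2532904 cm².
8.0264 has 5 significant figures; 6.261 has 4.
Division/multiplication keeps the fewest: 4 significant figures.
Rounded: 50.25 cm².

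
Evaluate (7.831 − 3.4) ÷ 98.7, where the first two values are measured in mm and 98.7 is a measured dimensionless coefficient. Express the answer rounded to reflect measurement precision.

7.831 mm − 3.4 mm = 4.431 mm; the difference is limited to 1 decimal place (2 s.f.).
Carrying full precision, 4.431 ÷ 98.7 = 0.0448936170213… mm; 98.7 has 3 s.f., so the result keeps min(2, 3) = 2 s.f.
Rounded to 2 significant figures: 0.045 mm.

0.045 mm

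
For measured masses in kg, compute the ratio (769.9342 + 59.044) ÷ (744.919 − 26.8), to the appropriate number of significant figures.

769.9342 + 59.044 = 828.9782, limited to 3 d.p. → 6 s.f.; 744.919 − 26.8 = 718.119, limited to 1 d.p. → 4 s.f.
Carrying full precision, 828.9782 ÷ 718.119 = 1.15437441427…; keep min(6, 4) = 4 s.f.
Rounded to 4 significant figures: 1.154.

1.154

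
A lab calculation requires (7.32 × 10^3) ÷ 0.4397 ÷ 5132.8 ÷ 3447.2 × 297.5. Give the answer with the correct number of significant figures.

0.280

(7.32 × 10^3) ÷ 0.4397 ÷ 5132.8 ÷ 3447.2 × 297.5 = 0.279911513269…
Multiplication/division keeps the fewest significant figures: 7.32 × 10^3 → 3 s.f., 0.4397 → 4 s.f., 5132.8 → 5 s.f., 3447.2 → 5 s.f., 297.5 → 4 s.f.; limit is 3.
Rounded to 3 significant figures: 0.280.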